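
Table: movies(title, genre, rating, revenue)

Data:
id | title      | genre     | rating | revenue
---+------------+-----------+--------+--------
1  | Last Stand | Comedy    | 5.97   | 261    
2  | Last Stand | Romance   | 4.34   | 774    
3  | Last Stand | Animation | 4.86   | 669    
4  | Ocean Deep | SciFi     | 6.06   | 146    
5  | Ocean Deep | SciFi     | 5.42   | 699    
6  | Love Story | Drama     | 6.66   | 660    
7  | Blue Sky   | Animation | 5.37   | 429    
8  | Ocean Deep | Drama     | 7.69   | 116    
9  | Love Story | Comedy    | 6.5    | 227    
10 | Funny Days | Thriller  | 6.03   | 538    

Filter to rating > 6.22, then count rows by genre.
SELECT genre, COUNT(*)
FROM movies
WHERE rating > 6.22
GROUP BY genre

Note: WHERE filters rows before grouping.

Result:
  Comedy: 1
  Drama: 2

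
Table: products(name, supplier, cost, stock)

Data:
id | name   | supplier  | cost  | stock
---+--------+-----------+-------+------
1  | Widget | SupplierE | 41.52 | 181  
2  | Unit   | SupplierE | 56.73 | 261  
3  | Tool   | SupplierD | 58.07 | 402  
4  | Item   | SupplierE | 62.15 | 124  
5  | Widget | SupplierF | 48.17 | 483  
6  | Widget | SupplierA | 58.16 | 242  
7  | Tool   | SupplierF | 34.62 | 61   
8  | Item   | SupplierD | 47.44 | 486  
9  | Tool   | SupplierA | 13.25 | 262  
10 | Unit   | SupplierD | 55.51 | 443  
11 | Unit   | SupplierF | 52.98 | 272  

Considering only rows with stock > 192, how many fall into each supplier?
SELECT supplier, COUNT(*)
FROM products
WHERE stock > 192
GROUP BY supplier

Note: WHERE filters rows before grouping.

Result:
  SupplierA: 2
  SupplierD: 3
  SupplierE: 1
  SupplierF: 2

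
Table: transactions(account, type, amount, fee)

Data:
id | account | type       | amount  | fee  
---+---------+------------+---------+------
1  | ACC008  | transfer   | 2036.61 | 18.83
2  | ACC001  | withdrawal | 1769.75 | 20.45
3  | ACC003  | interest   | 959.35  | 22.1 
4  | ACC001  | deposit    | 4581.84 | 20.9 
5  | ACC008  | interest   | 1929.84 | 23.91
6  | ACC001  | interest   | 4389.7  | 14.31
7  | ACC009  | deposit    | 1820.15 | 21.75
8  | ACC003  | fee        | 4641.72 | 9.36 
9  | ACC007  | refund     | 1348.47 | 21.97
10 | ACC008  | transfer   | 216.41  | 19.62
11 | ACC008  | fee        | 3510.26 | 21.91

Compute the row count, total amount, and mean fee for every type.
SELECT type,
       COUNT(*) as cnt,
       SUM(amount) as total_amount,
       AVG(fee) as avg_fee
FROM transactions
GROUP BY type

Result:
  deposit: 2 records, 6401.99 total amount, 21.33 avg fee
  fee: 2 records, 8151.98 total amount, 15.64 avg fee
  interest: 3 records, 7278.89 total amount, 20.11 avg fee
  refund: 1 records, 1348.47 total amount, 21.97 avg fee
  transfer: 2 records, 2253.02 total amount, 19.23 avg fee
  withdrawal: 1 records, 1769.75 total amount, 20.45 avg fee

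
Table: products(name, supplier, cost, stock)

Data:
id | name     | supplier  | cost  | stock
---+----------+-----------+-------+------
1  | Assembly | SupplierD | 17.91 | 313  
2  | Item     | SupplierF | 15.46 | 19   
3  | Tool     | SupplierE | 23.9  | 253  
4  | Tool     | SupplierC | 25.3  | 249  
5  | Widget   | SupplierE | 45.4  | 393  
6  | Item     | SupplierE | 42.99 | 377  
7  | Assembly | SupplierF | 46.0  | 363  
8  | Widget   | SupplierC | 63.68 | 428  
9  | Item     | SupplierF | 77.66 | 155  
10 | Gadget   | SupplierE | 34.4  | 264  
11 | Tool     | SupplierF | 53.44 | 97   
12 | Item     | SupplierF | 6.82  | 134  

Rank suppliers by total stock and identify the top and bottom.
SELECT supplier, SUM(stock)
FROM products
GROUP BY supplier
ORDER BY SUM(stock)

All groups:
  SupplierD: 313
  SupplierC: 677
  SupplierF: 768
  SupplierE: 1287

Highest: SupplierE (1287)
Lowest: SupplierD (313)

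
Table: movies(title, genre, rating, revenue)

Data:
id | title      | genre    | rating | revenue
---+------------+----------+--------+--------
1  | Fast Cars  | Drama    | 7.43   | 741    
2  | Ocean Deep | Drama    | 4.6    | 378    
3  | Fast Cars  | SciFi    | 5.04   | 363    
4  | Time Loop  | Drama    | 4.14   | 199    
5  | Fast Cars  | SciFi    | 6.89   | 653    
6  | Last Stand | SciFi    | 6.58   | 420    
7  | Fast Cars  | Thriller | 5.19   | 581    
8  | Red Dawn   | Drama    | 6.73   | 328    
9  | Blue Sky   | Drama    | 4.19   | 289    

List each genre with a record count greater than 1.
SELECT genre, COUNT(*) as cnt
FROM movies
GROUP BY genre
HAVING COUNT(*) > 1

Result:
  Drama: 5
  SciFi: 3

Note: HAVING filters groups after aggregation, WHERE filters rows before.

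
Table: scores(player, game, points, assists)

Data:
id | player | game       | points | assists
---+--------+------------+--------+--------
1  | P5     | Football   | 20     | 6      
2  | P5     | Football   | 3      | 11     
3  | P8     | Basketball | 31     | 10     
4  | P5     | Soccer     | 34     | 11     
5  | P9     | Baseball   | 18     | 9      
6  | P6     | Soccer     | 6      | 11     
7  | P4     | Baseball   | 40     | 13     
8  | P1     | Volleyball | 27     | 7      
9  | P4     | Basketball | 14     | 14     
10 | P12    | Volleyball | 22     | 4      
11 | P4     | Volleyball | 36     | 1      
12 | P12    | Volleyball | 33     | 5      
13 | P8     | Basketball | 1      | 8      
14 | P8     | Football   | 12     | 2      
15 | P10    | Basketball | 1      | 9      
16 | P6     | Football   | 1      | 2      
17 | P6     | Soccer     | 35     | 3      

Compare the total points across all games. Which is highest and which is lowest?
SELECT game, SUM(points)
FROM scores
GROUP BY game
ORDER BY SUM(points)

All groups:
  Football: 36
  Basketball: 47
  Baseball: 58
  Soccer: 75
  Volleyball: 118

Highest: Volleyball (118)
Lowest: Football (36)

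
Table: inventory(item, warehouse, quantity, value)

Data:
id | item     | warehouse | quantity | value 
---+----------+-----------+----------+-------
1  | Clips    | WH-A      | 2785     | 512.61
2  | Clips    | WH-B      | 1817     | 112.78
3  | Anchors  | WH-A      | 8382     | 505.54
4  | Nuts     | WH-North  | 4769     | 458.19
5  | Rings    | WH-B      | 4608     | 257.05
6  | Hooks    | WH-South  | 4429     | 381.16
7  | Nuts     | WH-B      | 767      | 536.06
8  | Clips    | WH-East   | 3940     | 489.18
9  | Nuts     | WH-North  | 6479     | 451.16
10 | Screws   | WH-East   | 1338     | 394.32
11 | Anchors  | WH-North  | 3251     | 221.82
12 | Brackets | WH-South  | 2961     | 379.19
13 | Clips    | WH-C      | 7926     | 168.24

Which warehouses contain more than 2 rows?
SELECT warehouse, COUNT(*) as cnt
FROM inventory
GROUP BY warehouse
HAVING COUNT(*) > 2

Result:
  WH-B: 3
  WH-North: 3

Note: HAVING filters groups after aggregation, WHERE filters rows before.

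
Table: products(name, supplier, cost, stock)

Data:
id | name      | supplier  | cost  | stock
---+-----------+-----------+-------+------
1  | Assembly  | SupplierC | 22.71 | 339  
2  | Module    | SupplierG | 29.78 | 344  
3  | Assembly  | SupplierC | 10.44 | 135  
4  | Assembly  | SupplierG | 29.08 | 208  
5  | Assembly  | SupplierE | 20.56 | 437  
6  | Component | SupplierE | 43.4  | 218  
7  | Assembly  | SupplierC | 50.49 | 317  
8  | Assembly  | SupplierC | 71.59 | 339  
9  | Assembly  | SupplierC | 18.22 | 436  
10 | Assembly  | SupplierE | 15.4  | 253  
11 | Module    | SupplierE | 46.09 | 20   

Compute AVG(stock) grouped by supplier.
SELECT supplier, AVG(stock) as result
FROM products
GROUP BY supplier

Result:
  SupplierC: 313.20
  SupplierE: 232.00
  SupplierG: 276.00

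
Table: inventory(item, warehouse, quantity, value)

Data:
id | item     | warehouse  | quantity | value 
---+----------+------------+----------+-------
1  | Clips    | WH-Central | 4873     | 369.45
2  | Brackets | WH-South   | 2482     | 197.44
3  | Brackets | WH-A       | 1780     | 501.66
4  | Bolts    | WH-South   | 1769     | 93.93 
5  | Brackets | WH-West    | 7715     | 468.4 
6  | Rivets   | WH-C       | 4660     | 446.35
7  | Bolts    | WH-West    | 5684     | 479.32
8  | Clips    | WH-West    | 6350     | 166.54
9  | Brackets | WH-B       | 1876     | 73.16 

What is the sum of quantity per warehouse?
SELECT warehouse, SUM(quantity) as result
FROM inventory
GROUP BY warehouse

Result:
  WH-A: 1780
  WH-B: 1876
  WH-C: 4660
  WH-Central: 4873
  WH-South: 4251
  WH-West: 19749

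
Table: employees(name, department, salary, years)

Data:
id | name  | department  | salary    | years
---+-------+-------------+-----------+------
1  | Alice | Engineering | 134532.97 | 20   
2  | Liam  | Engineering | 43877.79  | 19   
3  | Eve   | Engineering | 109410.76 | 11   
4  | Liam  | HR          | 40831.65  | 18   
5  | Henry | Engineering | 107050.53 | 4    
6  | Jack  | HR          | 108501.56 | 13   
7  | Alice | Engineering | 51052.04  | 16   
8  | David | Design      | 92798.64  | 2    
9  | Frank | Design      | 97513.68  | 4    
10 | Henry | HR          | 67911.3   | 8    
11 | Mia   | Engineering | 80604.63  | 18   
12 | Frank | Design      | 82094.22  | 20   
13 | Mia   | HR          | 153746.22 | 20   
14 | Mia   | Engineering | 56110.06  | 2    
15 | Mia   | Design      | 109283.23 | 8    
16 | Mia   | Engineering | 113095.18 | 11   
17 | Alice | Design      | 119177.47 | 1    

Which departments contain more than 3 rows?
SELECT department, COUNT(*) as cnt
FROM employees
GROUP BY department
HAVING COUNT(*) > 3

Result:
  Design: 5
  Engineering: 8
  HR: 4

Note: HAVING filters groups after aggregation, WHERE filters rows before.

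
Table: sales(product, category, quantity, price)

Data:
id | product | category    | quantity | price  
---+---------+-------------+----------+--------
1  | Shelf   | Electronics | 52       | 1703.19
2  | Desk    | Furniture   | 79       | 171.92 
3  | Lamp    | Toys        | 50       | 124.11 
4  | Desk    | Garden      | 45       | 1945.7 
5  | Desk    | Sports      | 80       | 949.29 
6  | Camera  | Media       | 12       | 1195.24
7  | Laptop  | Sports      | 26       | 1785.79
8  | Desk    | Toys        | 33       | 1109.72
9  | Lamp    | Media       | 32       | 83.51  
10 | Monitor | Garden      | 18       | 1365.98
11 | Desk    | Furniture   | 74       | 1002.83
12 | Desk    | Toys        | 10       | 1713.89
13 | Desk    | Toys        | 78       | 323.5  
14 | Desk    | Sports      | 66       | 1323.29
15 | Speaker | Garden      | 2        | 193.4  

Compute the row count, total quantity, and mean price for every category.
SELECT category,
       COUNT(*) as cnt,
       SUM(quantity) as total_quantity,
       AVG(price) as avg_price
FROM sales
GROUP BY category

Result:
  Electronics: 1 records, 52 total quantity, 1703.19 avg price
  Furniture: 2 records, 153 total quantity, 587.38 avg price
  Garden: 3 records, 65 total quantity, 1168.36 avg price
  Media: 2 records, 44 total quantity, 639.38 avg price
  Sports: 3 records, 172 total quantity, 1352.79 avg price
  Toys: 4 records, 171 total quantity, 817.81 avg price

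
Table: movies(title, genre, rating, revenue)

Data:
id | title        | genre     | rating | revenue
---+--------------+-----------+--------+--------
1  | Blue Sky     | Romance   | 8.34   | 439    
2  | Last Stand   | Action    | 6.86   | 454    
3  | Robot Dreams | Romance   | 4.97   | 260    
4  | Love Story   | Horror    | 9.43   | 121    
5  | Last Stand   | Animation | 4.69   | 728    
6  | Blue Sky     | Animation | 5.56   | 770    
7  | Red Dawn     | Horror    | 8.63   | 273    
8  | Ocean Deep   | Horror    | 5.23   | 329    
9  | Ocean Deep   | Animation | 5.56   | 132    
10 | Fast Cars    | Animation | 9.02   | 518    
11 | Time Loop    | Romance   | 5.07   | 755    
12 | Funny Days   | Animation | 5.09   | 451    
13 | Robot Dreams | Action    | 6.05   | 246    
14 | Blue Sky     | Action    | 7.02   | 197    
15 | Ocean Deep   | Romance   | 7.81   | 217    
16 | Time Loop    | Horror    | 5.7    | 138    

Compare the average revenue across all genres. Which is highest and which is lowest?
SELECT genre, AVG(revenue)
FROM movies
GROUP BY genre
ORDER BY AVG(revenue)

All groups:
  Horror: 215.25
  Action: 299.00
  Romance: 417.75
  Animation: 519.80

Highest: Animation (519.80)
Lowest: Horror (215.25)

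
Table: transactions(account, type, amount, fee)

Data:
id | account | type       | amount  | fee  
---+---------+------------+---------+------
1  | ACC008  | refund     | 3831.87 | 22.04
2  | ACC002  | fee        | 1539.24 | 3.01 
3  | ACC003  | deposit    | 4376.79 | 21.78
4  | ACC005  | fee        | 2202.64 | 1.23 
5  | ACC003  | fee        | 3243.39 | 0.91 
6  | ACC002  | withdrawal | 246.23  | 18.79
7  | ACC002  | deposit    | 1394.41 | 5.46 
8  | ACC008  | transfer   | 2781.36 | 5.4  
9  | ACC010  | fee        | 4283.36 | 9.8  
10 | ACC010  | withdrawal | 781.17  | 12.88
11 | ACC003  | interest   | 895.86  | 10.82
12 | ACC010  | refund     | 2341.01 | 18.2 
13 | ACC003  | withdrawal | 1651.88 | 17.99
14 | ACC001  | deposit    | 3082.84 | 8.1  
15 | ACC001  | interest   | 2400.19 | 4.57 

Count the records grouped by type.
SELECT type, COUNT(*) as count
FROM transactions
GROUP BY type

Result:
  deposit: 3
  fee: 4
  interest: 2
  refund: 2
  transfer: 1
  withdrawal: 3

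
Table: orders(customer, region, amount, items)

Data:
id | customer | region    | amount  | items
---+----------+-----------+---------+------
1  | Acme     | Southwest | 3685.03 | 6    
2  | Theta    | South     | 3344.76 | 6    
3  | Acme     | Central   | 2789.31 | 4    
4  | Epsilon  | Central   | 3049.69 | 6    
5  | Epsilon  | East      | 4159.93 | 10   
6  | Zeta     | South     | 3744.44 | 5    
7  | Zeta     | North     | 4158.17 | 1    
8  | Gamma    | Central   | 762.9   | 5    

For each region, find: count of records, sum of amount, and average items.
SELECT region,
       COUNT(*) as cnt,
       SUM(amount) as total_amount,
       AVG(items) as avg_items
FROM orders
GROUP BY region

Result:
  Central: 3 records, 6601.90 total amount, 5.00 avg items
  East: 1 records, 4159.93 total amount, 10.00 avg items
  North: 1 records, 4158.17 total amount, 1.00 avg items
  South: 2 records, 7089.20 total amount, 5.50 avg items
  Southwest: 1 records, 3685.03 total amount, 6.00 avg items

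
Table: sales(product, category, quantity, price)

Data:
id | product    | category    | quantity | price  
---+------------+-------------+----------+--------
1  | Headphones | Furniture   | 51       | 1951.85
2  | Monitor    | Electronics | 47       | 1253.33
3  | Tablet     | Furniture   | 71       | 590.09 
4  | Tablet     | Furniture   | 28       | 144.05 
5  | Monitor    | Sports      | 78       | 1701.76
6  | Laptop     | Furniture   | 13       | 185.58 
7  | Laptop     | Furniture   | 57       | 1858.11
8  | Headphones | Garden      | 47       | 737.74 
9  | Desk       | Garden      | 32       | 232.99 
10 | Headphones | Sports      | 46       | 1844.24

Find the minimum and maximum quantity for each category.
SELECT category, MIN(quantity), MAX(quantity)
FROM sales
GROUP BY category

Result:
  Electronics: min=47, max=47
  Furniture: min=13, max=71
  Garden: min=32, max=47
  Sports: min=46, max=78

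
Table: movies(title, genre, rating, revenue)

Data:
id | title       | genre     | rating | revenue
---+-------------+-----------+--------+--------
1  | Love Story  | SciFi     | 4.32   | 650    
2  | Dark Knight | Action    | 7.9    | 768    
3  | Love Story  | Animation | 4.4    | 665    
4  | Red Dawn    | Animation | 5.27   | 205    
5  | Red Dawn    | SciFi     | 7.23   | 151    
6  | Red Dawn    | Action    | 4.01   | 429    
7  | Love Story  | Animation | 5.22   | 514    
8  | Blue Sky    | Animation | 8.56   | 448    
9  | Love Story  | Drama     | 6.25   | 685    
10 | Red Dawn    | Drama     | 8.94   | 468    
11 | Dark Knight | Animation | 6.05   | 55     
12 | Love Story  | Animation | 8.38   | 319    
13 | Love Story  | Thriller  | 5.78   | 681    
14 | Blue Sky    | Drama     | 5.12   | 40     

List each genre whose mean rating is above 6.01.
SELECT genre, AVG(rating)
FROM movies
GROUP BY genre
HAVING AVG(rating) > 6.01

Result:
  Animation: avg=6.31
  Drama: avg=6.77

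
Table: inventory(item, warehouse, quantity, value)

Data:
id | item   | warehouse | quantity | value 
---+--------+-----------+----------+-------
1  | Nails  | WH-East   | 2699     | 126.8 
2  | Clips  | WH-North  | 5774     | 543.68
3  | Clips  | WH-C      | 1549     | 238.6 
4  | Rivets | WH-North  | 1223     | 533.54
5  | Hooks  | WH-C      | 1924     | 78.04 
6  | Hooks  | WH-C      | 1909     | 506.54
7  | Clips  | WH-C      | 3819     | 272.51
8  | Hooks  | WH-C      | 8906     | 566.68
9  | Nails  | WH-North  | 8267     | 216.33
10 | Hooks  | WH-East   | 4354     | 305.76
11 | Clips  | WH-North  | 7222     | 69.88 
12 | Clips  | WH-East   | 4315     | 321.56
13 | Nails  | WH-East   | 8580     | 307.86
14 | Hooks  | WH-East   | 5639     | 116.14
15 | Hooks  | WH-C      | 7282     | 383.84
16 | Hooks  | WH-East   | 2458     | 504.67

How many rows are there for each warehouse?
SELECT warehouse, COUNT(*) as count
FROM inventory
GROUP BY warehouse

Result:
  WH-C: 6
  WH-East: 6
  WH-North: 4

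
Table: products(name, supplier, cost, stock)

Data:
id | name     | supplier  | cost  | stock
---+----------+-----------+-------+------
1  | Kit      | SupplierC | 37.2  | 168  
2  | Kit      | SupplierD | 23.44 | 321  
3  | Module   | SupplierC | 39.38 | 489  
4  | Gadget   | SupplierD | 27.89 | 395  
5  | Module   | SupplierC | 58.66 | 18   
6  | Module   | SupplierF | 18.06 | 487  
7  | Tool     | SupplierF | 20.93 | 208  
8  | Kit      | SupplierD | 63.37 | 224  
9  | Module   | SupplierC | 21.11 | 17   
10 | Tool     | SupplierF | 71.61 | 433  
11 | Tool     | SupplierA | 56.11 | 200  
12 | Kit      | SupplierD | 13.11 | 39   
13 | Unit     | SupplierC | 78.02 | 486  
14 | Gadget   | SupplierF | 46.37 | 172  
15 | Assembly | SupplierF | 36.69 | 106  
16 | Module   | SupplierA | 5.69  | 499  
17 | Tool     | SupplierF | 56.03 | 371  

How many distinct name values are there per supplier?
SELECT supplier, COUNT(DISTINCT name)
FROM products
GROUP BY supplier

Result:
  SupplierA: 2 distinct
  SupplierC: 3 distinct
  SupplierD: 2 distinct
  SupplierF: 4 distinct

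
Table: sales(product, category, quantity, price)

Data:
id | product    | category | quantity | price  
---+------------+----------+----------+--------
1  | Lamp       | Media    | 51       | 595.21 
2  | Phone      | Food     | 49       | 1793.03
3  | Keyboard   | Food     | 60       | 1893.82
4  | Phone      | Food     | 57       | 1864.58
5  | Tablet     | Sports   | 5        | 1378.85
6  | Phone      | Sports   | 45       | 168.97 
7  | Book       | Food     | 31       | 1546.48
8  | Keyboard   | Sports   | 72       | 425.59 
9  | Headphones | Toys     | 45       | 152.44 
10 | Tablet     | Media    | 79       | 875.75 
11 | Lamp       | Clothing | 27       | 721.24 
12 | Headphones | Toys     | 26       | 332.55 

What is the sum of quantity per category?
SELECT category, SUM(quantity) as result
FROM sales
GROUP BY category

Result:
  Clothing: 27
  Food: 197
  Media: 130
  Sports: 122
  Toys: 71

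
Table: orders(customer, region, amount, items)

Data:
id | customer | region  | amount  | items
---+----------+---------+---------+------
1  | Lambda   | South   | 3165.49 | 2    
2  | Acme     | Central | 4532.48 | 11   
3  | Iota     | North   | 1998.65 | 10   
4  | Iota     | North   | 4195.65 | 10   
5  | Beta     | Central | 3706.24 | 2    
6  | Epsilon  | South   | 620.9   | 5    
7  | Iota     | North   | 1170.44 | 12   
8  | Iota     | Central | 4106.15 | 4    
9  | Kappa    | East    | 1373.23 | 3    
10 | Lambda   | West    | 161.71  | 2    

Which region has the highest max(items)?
SELECT region, MAX(items) as val
FROM orders
GROUP BY region
ORDER BY val DESC
LIMIT 1

Result: North with max(items) = 12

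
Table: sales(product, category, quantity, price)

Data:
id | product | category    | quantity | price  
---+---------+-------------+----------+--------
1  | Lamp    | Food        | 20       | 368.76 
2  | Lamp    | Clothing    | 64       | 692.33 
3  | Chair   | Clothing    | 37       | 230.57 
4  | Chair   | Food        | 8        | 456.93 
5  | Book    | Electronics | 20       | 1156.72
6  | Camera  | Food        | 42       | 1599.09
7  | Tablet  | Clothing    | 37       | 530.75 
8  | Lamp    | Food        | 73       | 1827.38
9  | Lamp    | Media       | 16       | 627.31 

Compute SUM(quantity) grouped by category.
SELECT category, SUM(quantity) as result
FROM sales
GROUP BY category

Result:
  Clothing: 138
  Electronics: 20
  Food: 143
  Media: 16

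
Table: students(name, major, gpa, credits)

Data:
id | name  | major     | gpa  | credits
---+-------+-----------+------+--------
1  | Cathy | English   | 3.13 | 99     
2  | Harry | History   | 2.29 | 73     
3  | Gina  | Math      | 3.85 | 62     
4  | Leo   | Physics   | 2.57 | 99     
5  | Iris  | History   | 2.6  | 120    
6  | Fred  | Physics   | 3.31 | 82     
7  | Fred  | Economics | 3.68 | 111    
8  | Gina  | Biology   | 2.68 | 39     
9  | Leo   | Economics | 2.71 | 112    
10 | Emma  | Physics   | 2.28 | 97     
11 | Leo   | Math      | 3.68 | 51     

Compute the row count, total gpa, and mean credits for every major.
SELECT major,
       COUNT(*) as cnt,
       SUM(gpa) as total_gpa,
       AVG(credits) as avg_credits
FROM students
GROUP BY major

Result:
  Biology: 1 records, 2.68 total gpa, 39.00 avg credits
  Economics: 2 records, 6.39 total gpa, 111.50 avg credits
  English: 1 records, 3.13 total gpa, 99.00 avg credits
  History: 2 records, 4.89 total gpa, 96.50 avg credits
  Math: 2 records, 7.53 total gpa, 56.50 avg credits
  Physics: 3 records, 8.16 total gpa, 92.67 avg credits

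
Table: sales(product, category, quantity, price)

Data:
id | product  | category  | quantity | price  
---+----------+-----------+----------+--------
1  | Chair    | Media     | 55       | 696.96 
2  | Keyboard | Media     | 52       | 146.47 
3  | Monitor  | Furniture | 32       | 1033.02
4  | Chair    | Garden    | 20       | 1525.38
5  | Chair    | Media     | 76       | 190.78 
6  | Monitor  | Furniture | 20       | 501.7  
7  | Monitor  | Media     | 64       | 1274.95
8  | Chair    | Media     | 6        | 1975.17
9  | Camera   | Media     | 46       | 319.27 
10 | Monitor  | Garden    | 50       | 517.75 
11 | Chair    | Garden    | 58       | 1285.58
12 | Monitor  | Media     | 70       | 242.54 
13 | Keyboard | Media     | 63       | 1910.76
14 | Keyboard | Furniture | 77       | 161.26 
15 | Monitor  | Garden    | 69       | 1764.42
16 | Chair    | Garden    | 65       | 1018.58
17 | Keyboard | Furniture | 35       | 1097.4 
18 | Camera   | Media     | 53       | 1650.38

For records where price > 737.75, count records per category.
SELECT category, COUNT(*)
FROM sales
WHERE price > 737.75
GROUP BY category

Note: WHERE filters rows before grouping.

Result:
  Furniture: 2
  Garden: 4
  Media: 4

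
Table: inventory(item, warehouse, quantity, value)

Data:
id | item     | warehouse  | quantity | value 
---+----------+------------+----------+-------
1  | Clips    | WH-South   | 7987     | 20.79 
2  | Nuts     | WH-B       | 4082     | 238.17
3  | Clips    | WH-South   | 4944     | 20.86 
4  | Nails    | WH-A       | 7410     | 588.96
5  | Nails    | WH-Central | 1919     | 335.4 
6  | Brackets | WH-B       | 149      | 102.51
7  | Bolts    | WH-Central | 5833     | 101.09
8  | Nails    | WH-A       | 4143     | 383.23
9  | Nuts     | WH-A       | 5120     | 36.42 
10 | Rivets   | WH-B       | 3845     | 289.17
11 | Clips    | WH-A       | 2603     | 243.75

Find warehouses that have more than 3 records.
SELECT warehouse, COUNT(*) as cnt
FROM inventory
GROUP BY warehouse
HAVING COUNT(*) > 3

Result:
  WH-A: 4

Note: HAVING filters groups after aggregation, WHERE filters rows before.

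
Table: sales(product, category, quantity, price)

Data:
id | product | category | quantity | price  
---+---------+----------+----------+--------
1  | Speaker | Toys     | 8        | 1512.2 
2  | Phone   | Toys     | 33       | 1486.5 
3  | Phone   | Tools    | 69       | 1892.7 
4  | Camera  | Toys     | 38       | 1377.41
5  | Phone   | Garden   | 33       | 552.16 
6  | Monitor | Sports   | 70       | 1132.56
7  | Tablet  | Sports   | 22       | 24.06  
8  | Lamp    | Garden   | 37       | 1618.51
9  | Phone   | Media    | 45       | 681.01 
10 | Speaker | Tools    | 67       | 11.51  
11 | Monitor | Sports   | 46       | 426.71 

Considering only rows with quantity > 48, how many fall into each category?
SELECT category, COUNT(*)
FROM sales
WHERE quantity > 48
GROUP BY category

Note: WHERE filters rows before grouping.

Result:
  Sports: 1
  Tools: 2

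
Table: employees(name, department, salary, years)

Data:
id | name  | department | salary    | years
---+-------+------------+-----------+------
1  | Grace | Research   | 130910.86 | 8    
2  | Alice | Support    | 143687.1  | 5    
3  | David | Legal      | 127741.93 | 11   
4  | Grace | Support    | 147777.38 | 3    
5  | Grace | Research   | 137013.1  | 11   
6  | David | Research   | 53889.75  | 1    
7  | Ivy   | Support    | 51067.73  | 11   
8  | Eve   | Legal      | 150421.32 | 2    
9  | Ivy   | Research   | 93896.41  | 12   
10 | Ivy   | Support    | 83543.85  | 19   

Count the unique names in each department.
SELECT department, COUNT(DISTINCT name)
FROM employees
GROUP BY department

Result:
  Legal: 2 distinct
  Research: 3 distinct
  Support: 3 distinct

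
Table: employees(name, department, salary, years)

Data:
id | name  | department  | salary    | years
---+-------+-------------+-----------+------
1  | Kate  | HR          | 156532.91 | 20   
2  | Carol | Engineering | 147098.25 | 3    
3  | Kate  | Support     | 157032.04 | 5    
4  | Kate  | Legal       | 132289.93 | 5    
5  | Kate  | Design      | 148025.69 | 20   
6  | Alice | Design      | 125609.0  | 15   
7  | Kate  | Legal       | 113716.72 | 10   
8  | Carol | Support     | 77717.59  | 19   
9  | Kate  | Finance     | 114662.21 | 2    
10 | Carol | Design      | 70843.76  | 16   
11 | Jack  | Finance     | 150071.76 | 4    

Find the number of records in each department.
SELECT department, COUNT(*) as count
FROM employees
GROUP BY department

Result:
  Design: 3
  Engineering: 1
  Finance: 2
  HR: 1
  Legal: 2
  Support: 2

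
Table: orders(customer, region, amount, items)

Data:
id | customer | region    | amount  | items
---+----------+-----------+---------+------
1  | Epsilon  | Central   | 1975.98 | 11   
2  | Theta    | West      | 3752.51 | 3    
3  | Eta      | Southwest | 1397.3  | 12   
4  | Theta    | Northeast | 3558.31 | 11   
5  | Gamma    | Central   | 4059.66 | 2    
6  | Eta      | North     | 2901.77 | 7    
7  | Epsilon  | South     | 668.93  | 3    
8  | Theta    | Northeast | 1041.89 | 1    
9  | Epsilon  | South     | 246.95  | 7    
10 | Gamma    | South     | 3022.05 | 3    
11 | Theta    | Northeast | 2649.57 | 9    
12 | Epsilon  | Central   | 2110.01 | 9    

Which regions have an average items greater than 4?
SELECT region, AVG(items)
FROM orders
GROUP BY region
HAVING AVG(items) > 4

Result:
  Central: avg=7.33
  North: avg=7.00
  Northeast: avg=7.00
  South: avg=4.33
  Southwest: avg=12.00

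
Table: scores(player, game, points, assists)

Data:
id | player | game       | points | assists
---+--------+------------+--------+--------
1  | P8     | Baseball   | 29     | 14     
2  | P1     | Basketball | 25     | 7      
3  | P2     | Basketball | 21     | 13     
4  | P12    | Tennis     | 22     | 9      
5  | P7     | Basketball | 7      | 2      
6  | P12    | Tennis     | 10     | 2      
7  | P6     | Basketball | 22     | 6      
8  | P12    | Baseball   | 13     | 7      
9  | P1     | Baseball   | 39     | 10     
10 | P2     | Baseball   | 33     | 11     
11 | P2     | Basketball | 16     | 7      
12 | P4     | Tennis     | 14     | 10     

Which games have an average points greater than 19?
SELECT game, AVG(points)
FROM scores
GROUP BY game
HAVING AVG(points) > 19

Result:
  Baseball: avg=28.50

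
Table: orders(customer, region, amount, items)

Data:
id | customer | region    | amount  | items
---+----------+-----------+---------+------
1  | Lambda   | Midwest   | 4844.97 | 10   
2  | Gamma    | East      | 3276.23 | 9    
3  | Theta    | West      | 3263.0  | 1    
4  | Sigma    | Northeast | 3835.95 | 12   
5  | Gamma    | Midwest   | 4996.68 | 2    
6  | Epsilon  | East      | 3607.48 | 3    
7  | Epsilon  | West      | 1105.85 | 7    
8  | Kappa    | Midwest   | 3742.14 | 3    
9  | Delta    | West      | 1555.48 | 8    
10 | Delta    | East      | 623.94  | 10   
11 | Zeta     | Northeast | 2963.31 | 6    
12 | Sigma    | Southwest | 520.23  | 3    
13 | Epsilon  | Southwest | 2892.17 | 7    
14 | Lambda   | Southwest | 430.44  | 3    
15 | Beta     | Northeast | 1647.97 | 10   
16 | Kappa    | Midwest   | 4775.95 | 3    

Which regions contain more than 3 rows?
SELECT region, COUNT(*) as cnt
FROM orders
GROUP BY region
HAVING COUNT(*) > 3

Result:
  Midwest: 4

Note: HAVING filters groups after aggregation, WHERE filters rows before.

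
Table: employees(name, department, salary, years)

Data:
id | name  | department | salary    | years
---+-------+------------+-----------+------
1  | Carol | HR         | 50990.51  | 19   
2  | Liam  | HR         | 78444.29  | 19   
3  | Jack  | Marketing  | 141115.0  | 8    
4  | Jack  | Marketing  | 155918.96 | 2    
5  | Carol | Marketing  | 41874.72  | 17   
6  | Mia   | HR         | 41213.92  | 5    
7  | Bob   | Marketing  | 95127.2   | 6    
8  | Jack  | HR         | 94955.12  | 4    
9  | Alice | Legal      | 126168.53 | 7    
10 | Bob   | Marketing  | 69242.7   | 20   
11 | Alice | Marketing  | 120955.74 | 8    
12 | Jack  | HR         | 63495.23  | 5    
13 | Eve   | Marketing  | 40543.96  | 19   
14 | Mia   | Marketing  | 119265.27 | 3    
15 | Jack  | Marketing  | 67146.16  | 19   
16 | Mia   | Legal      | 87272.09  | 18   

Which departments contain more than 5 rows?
SELECT department, COUNT(*) as cnt
FROM employees
GROUP BY department
HAVING COUNT(*) > 5

Result:
  Marketing: 9

Note: HAVING filters groups after aggregation, WHERE filters rows before.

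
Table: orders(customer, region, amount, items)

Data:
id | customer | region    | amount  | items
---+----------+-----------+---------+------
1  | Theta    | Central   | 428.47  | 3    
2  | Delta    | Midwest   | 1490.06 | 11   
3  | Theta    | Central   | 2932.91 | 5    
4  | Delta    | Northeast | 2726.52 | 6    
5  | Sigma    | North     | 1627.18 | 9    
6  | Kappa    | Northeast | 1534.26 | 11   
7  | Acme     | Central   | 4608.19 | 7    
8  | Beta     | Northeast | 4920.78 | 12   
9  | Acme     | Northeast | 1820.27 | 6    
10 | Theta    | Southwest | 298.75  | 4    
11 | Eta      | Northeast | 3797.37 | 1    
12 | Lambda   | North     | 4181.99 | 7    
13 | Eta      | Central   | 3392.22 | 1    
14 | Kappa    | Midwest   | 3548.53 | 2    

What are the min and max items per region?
SELECT region, MIN(items), MAX(items)
FROM orders
GROUP BY region

Result:
  Central: min=1, max=7
  Midwest: min=2, max=11
  North: min=7, max=9
  Northeast: min=1, max=12
  Southwest: min=4, max=4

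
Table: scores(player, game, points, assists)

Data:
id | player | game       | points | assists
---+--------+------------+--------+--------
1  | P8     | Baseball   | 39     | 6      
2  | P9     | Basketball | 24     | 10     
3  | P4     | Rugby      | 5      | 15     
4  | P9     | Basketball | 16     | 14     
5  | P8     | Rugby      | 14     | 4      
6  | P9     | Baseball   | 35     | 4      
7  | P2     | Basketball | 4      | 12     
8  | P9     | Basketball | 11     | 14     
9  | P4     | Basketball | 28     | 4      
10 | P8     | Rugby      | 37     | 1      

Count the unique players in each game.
SELECT game, COUNT(DISTINCT player)
FROM scores
GROUP BY game

Result:
  Baseball: 2 distinct
  Basketball: 3 distinct
  Rugby: 2 distinct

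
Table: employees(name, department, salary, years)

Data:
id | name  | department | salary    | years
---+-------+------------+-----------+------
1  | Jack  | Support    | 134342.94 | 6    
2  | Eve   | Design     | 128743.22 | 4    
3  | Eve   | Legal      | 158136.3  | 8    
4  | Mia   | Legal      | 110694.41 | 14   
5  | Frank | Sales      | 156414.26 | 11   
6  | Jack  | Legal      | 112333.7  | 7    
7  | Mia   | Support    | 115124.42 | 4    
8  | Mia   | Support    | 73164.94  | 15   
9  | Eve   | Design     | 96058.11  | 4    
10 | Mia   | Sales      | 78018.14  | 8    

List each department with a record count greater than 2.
SELECT department, COUNT(*) as cnt
FROM employees
GROUP BY department
HAVING COUNT(*) > 2

Result:
  Legal: 3
  Support: 3

Note: HAVING filters groups after aggregation, WHERE filters rows before.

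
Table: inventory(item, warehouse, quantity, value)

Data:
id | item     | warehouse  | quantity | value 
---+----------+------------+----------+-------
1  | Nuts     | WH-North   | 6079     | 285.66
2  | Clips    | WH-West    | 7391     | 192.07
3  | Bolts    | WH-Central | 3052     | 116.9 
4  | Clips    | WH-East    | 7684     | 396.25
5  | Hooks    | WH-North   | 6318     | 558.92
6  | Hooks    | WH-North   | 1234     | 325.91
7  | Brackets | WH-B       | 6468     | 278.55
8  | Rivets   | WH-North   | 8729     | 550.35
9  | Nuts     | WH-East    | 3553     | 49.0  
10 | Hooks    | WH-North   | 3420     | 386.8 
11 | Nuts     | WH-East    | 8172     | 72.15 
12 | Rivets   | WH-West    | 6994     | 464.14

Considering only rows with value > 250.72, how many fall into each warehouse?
SELECT warehouse, COUNT(*)
FROM inventory
WHERE value > 250.72
GROUP BY warehouse

Note: WHERE filters rows before grouping.

Result:
  WH-B: 1
  WH-East: 1
  WH-North: 5
  WH-West: 1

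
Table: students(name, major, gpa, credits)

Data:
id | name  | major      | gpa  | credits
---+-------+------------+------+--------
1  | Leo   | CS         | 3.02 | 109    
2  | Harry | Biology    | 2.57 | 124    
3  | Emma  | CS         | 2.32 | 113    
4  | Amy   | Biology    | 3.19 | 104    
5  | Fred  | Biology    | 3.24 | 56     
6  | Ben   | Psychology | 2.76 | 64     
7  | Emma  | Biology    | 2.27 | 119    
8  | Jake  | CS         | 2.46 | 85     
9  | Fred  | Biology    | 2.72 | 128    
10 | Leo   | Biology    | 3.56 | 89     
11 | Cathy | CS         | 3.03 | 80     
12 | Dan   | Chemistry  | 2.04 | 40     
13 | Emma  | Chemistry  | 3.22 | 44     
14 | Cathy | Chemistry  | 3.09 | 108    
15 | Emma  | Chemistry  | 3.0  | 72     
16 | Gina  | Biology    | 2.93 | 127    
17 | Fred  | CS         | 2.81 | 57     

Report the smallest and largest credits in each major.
SELECT major, MIN(credits), MAX(credits)
FROM students
GROUP BY major

Result:
  Biology: min=56, max=128
  CS: min=57, max=113
  Chemistry: min=40, max=108
  Psychology: min=64, max=64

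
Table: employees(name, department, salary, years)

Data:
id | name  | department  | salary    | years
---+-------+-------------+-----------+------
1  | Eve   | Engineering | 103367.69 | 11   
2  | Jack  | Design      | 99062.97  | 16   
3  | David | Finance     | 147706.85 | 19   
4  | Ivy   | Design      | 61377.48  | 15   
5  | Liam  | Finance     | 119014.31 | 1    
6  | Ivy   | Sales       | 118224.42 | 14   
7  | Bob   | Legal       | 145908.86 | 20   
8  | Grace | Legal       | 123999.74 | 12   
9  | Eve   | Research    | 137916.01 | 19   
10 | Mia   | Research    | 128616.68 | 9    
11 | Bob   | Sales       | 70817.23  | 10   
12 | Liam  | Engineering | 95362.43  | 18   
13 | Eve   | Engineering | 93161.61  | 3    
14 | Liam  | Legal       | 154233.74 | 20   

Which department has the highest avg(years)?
SELECT department, AVG(years) as val
FROM employees
GROUP BY department
ORDER BY val DESC
LIMIT 1

Result: Legal with avg(years) = 17.33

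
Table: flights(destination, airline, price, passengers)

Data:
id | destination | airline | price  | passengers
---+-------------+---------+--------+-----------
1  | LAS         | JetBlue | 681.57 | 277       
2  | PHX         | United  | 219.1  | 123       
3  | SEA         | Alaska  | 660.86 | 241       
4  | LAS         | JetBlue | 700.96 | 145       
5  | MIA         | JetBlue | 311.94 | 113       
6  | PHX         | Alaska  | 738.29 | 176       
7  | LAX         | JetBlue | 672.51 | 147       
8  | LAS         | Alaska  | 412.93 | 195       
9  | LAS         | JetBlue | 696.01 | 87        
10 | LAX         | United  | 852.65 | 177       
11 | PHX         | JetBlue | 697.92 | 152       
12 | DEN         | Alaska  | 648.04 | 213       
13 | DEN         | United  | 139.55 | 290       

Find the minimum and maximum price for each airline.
SELECT airline, MIN(price), MAX(price)
FROM flights
GROUP BY airline

Result:
  Alaska: min=412.93, max=738.29
  JetBlue: min=311.94, max=700.96
  United: min=139.55, max=852.65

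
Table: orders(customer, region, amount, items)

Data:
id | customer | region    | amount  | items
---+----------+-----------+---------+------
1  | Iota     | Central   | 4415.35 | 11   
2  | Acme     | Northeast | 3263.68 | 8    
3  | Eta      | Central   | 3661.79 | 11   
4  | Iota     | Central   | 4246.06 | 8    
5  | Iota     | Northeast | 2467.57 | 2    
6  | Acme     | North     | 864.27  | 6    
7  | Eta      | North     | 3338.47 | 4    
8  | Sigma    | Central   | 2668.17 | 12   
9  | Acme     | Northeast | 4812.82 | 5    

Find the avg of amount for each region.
SELECT region, AVG(amount) as result
FROM orders
GROUP BY region

Result:
  Central: 3747.84
  North: 2101.37
  Northeast: 3514.69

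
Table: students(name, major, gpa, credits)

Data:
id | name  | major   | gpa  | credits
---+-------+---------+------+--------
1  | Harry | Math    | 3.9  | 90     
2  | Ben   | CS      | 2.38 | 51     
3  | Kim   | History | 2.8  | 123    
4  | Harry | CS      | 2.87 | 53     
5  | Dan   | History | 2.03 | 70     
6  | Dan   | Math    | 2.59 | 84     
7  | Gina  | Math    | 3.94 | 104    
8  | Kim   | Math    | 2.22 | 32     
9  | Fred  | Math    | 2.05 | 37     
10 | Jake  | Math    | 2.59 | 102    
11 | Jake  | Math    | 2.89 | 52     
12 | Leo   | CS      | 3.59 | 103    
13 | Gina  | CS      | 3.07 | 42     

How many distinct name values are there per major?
SELECT major, COUNT(DISTINCT name)
FROM students
GROUP BY major

Result:
  CS: 4 distinct
  History: 2 distinct
  Math: 6 distinct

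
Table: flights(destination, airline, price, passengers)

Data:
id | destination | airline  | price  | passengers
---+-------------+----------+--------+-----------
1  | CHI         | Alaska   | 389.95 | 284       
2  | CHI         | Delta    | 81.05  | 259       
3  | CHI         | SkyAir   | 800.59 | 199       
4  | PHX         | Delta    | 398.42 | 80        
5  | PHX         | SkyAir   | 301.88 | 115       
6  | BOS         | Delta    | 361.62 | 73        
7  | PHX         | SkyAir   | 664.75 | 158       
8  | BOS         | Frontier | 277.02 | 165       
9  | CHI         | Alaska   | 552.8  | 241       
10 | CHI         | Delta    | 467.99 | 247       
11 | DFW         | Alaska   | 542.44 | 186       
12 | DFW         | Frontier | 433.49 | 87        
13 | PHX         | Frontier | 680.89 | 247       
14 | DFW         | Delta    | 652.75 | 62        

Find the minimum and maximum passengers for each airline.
SELECT airline, MIN(passengers), MAX(passengers)
FROM flights
GROUP BY airline

Result:
  Alaska: min=186, max=284
  Delta: min=62, max=259
  Frontier: min=87, max=247
  SkyAir: min=115, max=199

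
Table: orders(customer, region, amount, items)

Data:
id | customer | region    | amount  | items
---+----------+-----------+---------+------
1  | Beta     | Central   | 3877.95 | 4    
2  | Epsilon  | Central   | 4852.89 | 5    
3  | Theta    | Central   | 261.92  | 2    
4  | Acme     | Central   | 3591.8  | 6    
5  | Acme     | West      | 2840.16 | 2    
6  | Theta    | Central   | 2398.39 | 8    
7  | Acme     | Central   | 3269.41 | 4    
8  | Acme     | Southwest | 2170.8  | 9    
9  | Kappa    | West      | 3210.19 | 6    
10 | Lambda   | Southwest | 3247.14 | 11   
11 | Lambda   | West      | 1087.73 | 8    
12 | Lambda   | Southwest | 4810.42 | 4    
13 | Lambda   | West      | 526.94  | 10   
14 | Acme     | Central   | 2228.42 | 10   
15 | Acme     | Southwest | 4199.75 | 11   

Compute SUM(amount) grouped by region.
SELECT region, SUM(amount) as result
FROM orders
GROUP BY region

Result:
  Central: 20480.78
  Southwest: 14428.11
  West: 7665.02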